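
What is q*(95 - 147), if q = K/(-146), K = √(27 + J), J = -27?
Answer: 0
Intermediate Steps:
K = 0 (K = √(27 - 27) = √0 = 0)
q = 0 (q = 0/(-146) = 0*(-1/146) = 0)
q*(95 - 147) = 0*(95 - 147) = 0*(-52) = 0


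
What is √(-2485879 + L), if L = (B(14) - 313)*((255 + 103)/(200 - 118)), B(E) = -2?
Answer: 4*I*√261317149/41 ≈ 1577.1*I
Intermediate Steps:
L = -56385/41 (L = (-2 - 313)*((255 + 103)/(200 - 118)) = -112770/82 = -315*179/41 = -56385/41 ≈ -1375.2)
√(-2485879 + L) = √(-2485879 - 56385/41) = √(-101977424/41) = 4*I*√261317149/41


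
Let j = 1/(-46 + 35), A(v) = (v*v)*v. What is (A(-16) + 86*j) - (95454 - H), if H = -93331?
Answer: -2121777/11 ≈ -1.9289e+5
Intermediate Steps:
A(v) = v**3 (A(v) = v**2*v = v**3)
j = -1/11 (j = 1/(-11) = -1/11 ≈ -0.090909)
(A(-16) + 86*j) - (95454 - H) = ((-16)**3 + 86*(-1/11)) - (95454 - 1*(-93331)) = (-4096 - 86/11) - (95454 + 93331) = -45142/11 - 1*188785 = -45142/11 - 188785 = -2121777/11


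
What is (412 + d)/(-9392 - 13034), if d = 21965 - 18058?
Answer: -4319/22426 ≈ -0.19259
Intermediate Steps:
d = 3907
(412 + d)/(-9392 - 13034) = (412 + 3907)/(-9392 - 13034) = 4319/(-22426) = 4319*(-1/22426) = -4319/22426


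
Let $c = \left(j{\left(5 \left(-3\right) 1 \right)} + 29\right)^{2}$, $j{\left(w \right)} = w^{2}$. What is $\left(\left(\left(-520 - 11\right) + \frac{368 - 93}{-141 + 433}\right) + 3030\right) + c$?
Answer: $\frac{19568655}{292} \approx 67016.0$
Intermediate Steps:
$c = 64516$ ($c = \left(\left(5 \left(-3\right) 1\right)^{2} + 29\right)^{2} = \left(\left(\left(-15\right) 1\right)^{2} + 29\right)^{2} = \left(\left(-15\right)^{2} + 29\right)^{2} = \left(225 + 29\right)^{2} = 254^{2} = 64516$)
$\left(\left(\left(-520 - 11\right) + \frac{368 - 93}{-141 + 433}\right) + 3030\right) + c = \left(\left(\left(-520 - 11\right) + \frac{368 - 93}{-141 + 433}\right) + 3030\right) + 64516 = \left(\left(-531 + \frac{275}{292}\right) + 3030\right) + 64516 = \left(- \frac{154777}{292} + 3030\right) + 64516 = \frac{729983}{292} + 64516 = \frac{19568655}{292}$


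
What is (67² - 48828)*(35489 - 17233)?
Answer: -809452784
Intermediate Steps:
(67² - 48828)*(35489 - 17233) = (4489 - 48828)*18256 = -44339*18256 = -809452784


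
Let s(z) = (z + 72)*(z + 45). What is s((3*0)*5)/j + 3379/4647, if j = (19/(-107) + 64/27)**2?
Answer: 25160030546831/37298889915 ≈ 674.55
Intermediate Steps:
j = 40132225/8346321 (j = (19*(-1/107) + 64*(1/27))**2 = (-19/107 + 64/27)**2 = (6335/2889)**2 = 40132225/8346321 ≈ 4.8084)
s(z) = (45 + z)*(72 + z) (s(z) = (72 + z)*(45 + z) = (45 + z)*(72 + z))
s((3*0)*5)/j + 3379/4647 = (3240 + ((3*0)*5)**2 + 117*((3*0)*5))/(40132225/8346321) + 3379/4647 = (3240 + (0*5)**2 + 117*(0*5))*(8346321/40132225) + 3379*(1/4647) = (3240 + 0**2 + 117*0)*(8346321/40132225) + 3379/4647 = (3240 + 0 + 0)*(8346321/40132225) + 3379/4647 = 3240*(8346321/40132225) + 3379/4647 = 5408416008/8026445 + 3379/4647 = 25160030546831/37298889915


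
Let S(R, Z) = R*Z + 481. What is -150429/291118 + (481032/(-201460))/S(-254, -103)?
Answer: -67297292587533/130214625819670 ≈ -0.51682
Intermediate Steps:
S(R, Z) = 481 + R*Z
-150429/291118 + (481032/(-201460))/S(-254, -103) = -150429/291118 + (481032/(-201460))/(481 - 254*(-103)) = -150429*1/291118 + (481032*(-1/201460))/(481 + 26162) = -150429/291118 - 120258/50365/26643 = -150429/291118 - 120258/50365*1/26643 = -150429/291118 - 40086/447291565 = -67297292587533/130214625819670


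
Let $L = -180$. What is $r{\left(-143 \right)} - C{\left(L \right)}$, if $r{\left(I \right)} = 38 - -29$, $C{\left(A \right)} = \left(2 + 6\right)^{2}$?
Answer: $3$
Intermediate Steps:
$C{\left(A \right)} = 64$ ($C{\left(A \right)} = 8^{2} = 64$)
$r{\left(I \right)} = 67$ ($r{\left(I \right)} = 38 + 29 = 67$)
$r{\left(-143 \right)} - C{\left(L \right)} = 67 - 64 = 3$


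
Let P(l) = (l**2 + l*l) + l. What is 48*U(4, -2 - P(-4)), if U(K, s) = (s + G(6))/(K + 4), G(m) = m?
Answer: -144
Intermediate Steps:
P(l) = l + 2*l**2 (P(l) = (l**2 + l**2) + l = 2*l**2 + l = l + 2*l**2)
U(K, s) = (6 + s)/(4 + K) (U(K, s) = (s + 6)/(K + 4) = (6 + s)/(4 + K))
48*U(4, -2 - P(-4)) = 48*((6 + (-2 - (-4)*(1 + 2*(-4))))/(4 + 4)) = 48*((6 + (-2 - (-4)*(1 - 8)))/8) = 48*((6 + (-2 - (-4)*(-7)))/8) = 48*((6 + (-2 - 1*28))/8) = 48*((6 + (-2 - 28))/8) = 48*((6 - 30)/8) = 48*((1/8)*(-24)) = 48*(-3) = -144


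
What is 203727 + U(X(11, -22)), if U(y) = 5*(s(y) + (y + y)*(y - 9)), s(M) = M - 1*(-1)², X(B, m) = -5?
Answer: 204397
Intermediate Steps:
s(M) = -1 + M (s(M) = M - 1*1 = M - 1 = -1 + M)
U(y) = -5 + 5*y + 10*y*(-9 + y) (U(y) = 5*((-1 + y) + (y + y)*(y - 9)) = 5*((-1 + y) + (2*y)*(-9 + y)) = 5*((-1 + y) + 2*y*(-9 + y)) = 5*(-1 + y + 2*y*(-9 + y)) = -5 + 5*y + 10*y*(-9 + y))
203727 + U(X(11, -22)) = 203727 + (-5 - 85*(-5) + 10*(-5)²) = 203727 + (-5 + 425 + 10*25) = 203727 + (-5 + 425 + 250) = 203727 + 670 = 204397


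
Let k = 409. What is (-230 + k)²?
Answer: 32041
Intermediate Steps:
(-230 + k)² = (-230 + 409)² = 179² = 32041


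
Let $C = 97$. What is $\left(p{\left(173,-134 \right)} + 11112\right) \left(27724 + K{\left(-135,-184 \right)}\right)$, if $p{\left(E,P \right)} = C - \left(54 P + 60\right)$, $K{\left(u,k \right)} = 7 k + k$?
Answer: $482643020$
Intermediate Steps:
$K{\left(u,k \right)} = 8 k$
$p{\left(E,P \right)} = 37 - 54 P$ ($p{\left(E,P \right)} = 97 - \left(54 P + 60\right) = 97 - \left(60 + 54 P\right) = 37 - 54 P$)
$\left(p{\left(173,-134 \right)} + 11112\right) \left(27724 + K{\left(-135,-184 \right)}\right) = \left(\left(37 - -7236\right) + 11112\right) \left(27724 + 8 \left(-184\right)\right) = \left(\left(37 + 7236\right) + 11112\right) \left(27724 - 1472\right) = \left(7273 + 11112\right) 26252 = 18385 \cdot 26252 = 482643020$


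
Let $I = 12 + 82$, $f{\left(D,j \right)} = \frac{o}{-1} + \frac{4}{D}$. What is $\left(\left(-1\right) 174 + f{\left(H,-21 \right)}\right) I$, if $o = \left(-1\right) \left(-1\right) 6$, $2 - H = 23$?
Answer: $- \frac{355696}{21} \approx -16938.0$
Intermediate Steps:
$H = -21$ ($H = 2 - 23 = -21$)
$o = 6$ ($o = 1 \cdot 6 = 6$)
$f{\left(D,j \right)} = -6 + \frac{4}{D}$ ($f{\left(D,j \right)} = \frac{6}{-1} + \frac{4}{D} = 6 \left(-1\right) + \frac{4}{D} = -6 + \frac{4}{D}$)
$I = 94$
$\left(\left(-1\right) 174 + f{\left(H,-21 \right)}\right) I = \left(\left(-1\right) 174 - \left(6 - \frac{4}{-21}\right)\right) 94 = \left(-174 + \left(-6 + 4 \left(- \frac{1}{21}\right)\right)\right) 94 = \left(-174 - \frac{130}{21}\right) 94 = \left(- \frac{3784}{21}\right) 94 = - \frac{355696}{21}$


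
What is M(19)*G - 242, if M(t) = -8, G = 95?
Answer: -1002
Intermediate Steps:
M(19)*G - 242 = -8*95 - 242 = -760 - 242 = -1002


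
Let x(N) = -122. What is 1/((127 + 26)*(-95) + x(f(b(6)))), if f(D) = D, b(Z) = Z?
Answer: -1/14657 ≈ -6.8227e-5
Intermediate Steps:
1/((127 + 26)*(-95) + x(f(b(6)))) = 1/((127 + 26)*(-95) - 122) = 1/(153*(-95) - 122) = 1/(-14535 - 122) = 1/(-14657) = -1/14657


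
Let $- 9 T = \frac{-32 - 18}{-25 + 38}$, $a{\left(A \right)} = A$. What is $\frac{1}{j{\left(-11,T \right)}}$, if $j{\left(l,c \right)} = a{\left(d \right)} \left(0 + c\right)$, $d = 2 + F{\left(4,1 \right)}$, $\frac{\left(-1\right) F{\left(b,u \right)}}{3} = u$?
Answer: $- \frac{117}{50} \approx -2.34$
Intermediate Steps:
$F{\left(b,u \right)} = - 3 u$
$d = -1$ ($d = 2 - 3 = -1$)
$T = \frac{50}{117}$ ($T = - \frac{\left(-32 - 18\right) \frac{1}{-25 + 38}}{9} = - \frac{\left(-32 - 18\right) \frac{1}{13}}{9} = - \frac{\left(-50\right) \frac{1}{13}}{9} = \left(- \frac{1}{9}\right) \left(- \frac{50}{13}\right) = \frac{50}{117} \approx 0.42735$)
$j{\left(l,c \right)} = - c$ ($j{\left(l,c \right)} = - (0 + c) = - c$)
$\frac{1}{j{\left(-11,T \right)}} = \frac{1}{\left(-1\right) \frac{50}{117}} = \frac{1}{- \frac{50}{117}} = - \frac{117}{50}$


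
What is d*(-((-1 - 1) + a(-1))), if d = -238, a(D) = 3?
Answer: 238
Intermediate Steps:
d*(-((-1 - 1) + a(-1))) = -(-238)*((-1 - 1) + 3) = -(-238)*(-2 + 3) = -(-238) = -238*(-1) = 238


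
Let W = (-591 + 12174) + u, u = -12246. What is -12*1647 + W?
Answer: -20427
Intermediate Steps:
W = -663 (W = (-591 + 12174) - 12246 = 11583 - 12246 = -663)
-12*1647 + W = -12*1647 - 663 = -19764 - 663 = -20427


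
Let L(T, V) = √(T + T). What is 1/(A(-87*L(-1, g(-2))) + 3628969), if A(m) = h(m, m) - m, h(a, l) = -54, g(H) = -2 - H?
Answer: 4315/15658768243 - 3*I*√2/454104279047 ≈ 2.7556e-7 - 9.3429e-12*I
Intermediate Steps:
L(T, V) = √2*√T (L(T, V) = √(2*T) = √2*√T)
A(m) = -54 - m
1/(A(-87*L(-1, g(-2))) + 3628969) = 1/((-54 - (-87)*√2*√(-1)) + 3628969) = 1/((-54 - (-87)*√2*I) + 3628969) = 1/((-54 - (-87)*I*√2) + 3628969) = 1/((-54 + 87*I*√2) + 3628969) = 1/(3628915 + 87*I*√2)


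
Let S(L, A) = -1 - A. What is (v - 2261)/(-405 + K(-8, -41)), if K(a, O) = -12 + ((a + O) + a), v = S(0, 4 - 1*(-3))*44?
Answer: 871/158 ≈ 5.5127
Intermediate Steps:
v = -352 (v = (-1 - (4 - 1*(-3)))*44 = (-1 - (4 + 3))*44 = (-1 - 1*7)*44 = (-1 - 7)*44 = -8*44 = -352)
K(a, O) = -12 + O + 2*a (K(a, O) = -12 + ((O + a) + a) = -12 + (O + 2*a) = -12 + O + 2*a)
(v - 2261)/(-405 + K(-8, -41)) = (-352 - 2261)/(-405 + (-12 - 41 + 2*(-8))) = -2613/(-405 + (-12 - 41 - 16)) = -2613/(-405 - 69) = -2613/(-474) = -2613*(-1/474) = 871/158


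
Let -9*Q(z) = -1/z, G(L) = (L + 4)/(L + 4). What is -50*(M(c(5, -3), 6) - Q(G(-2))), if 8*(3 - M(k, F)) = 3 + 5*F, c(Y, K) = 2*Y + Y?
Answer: 2225/36 ≈ 61.806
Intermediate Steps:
G(L) = 1 (G(L) = (4 + L)/(4 + L) = 1)
c(Y, K) = 3*Y
Q(z) = 1/(9*z) (Q(z) = -(-1)/(9*z) = 1/(9*z))
M(k, F) = 21/8 - 5*F/8 (M(k, F) = 3 - (3 + 5*F)/8 = 3 + (-3/8 - 5*F/8) = 21/8 - 5*F/8)
-50*(M(c(5, -3), 6) - Q(G(-2))) = -50*((21/8 - 5/8*6) - 1/(9*1)) = -50*((21/8 - 15/4) - 1/9) = -50*(-9/8 - 1*⅑) = -50*(-9/8 - ⅑) = -50*(-89/72) = 2225/36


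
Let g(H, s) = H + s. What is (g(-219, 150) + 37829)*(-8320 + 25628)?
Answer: 653550080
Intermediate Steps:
(g(-219, 150) + 37829)*(-8320 + 25628) = ((-219 + 150) + 37829)*(-8320 + 25628) = (-69 + 37829)*17308 = 37760*17308 = 653550080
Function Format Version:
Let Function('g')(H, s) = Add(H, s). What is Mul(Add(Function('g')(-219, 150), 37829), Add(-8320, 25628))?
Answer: 653550080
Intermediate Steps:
Mul(Add(Function('g')(-219, 150), 37829), Add(-8320, 25628)) = Mul(Add(Add(-219, 150), 37829), Add(-8320, 25628)) = Mul(Add(-69, 37829), 17308) = Mul(37760, 17308) = 653550080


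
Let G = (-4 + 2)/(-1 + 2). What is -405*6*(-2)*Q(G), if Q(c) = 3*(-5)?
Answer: -72900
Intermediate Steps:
G = -2 (G = -2/1 = -2*1 = -2)
Q(c) = -15
-405*6*(-2)*Q(G) = -405*6*(-2)*(-15) = -(-4860)*(-15) = -405*180 = -72900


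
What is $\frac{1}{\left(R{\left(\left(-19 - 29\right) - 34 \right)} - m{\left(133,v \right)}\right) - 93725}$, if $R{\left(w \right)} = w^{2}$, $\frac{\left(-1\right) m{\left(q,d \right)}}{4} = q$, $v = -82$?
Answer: $- \frac{1}{86469} \approx -1.1565 \cdot 10^{-5}$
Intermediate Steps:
$m{\left(q,d \right)} = - 4 q$
$\frac{1}{\left(R{\left(\left(-19 - 29\right) - 34 \right)} - m{\left(133,v \right)}\right) - 93725} = \frac{1}{\left(\left(\left(-19 - 29\right) - 34\right)^{2} - \left(-4\right) 133\right) - 93725} = \frac{1}{\left(\left(-48 - 34\right)^{2} - -532\right) - 93725} = \frac{1}{\left(\left(-82\right)^{2} + 532\right) - 93725} = \frac{1}{\left(6724 + 532\right) - 93725} = \frac{1}{7256 - 93725} = \frac{1}{-86469} = - \frac{1}{86469}$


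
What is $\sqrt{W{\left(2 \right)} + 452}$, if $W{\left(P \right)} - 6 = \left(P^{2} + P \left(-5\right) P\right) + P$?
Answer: $2 \sqrt{111} \approx 21.071$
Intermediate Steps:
$W{\left(P \right)} = 6 + P - 4 P^{2}$ ($W{\left(P \right)} = 6 + \left(\left(P^{2} + P \left(-5\right) P\right) + P\right) = 6 + \left(\left(P^{2} + - 5 P P\right) + P\right) = 6 + \left(\left(P^{2} - 5 P^{2}\right) + P\right) = 6 - \left(- P + 4 P^{2}\right) = 6 + P - 4 P^{2}$)
$\sqrt{W{\left(2 \right)} + 452} = \sqrt{\left(6 + 2 - 4 \cdot 2^{2}\right) + 452} = \sqrt{\left(6 + 2 - 16\right) + 452} = \sqrt{-8 + 452} = \sqrt{444} = 2 \sqrt{111}$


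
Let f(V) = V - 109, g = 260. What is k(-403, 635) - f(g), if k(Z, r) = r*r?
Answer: 403074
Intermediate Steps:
f(V) = -109 + V
k(Z, r) = r²
k(-403, 635) - f(g) = 635² - (-109 + 260) = 403225 - 1*151 = 403225 - 151 = 403074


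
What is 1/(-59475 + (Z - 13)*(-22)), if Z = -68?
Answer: -1/57693 ≈ -1.7333e-5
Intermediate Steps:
1/(-59475 + (Z - 13)*(-22)) = 1/(-59475 + (-68 - 13)*(-22)) = 1/(-59475 - 81*(-22)) = 1/(-59475 + 1782) = 1/(-57693) = -1/57693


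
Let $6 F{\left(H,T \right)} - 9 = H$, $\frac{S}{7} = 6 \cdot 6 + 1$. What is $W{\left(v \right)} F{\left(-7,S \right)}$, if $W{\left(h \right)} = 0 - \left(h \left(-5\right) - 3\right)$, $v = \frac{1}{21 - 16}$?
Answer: $\frac{4}{3} \approx 1.3333$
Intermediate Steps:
$S = 259$ ($S = 7 \left(6 \cdot 6 + 1\right) = 7 \left(36 + 1\right) = 7 \cdot 37 = 259$)
$F{\left(H,T \right)} = \frac{3}{2} + \frac{H}{6}$
$v = \frac{1}{5} \approx 0.2$
$W{\left(h \right)} = 3 + 5 h$ ($W{\left(h \right)} = 0 - \left(- 5 h - 3\right) = 0 - \left(-3 - 5 h\right) = 0 + \left(3 + 5 h\right) = 3 + 5 h$)
$W{\left(v \right)} F{\left(-7,S \right)} = \left(3 + 5 \cdot \frac{1}{5}\right) \left(\frac{3}{2} + \frac{1}{6} \left(-7\right)\right) = \left(3 + 1\right) \left(\frac{3}{2} - \frac{7}{6}\right) = 4 \cdot \frac{1}{3} = \frac{4}{3}$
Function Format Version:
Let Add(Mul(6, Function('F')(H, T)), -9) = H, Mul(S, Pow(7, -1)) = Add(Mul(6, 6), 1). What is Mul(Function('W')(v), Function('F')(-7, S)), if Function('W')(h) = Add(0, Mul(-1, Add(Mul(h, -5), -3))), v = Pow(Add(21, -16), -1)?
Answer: Rational(4, 3) ≈ 1.3333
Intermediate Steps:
S = 259 (S = Mul(7, Add(Mul(6, 6), 1)) = Mul(7, Add(36, 1)) = Mul(7, 37) = 259)
Function('F')(H, T) = Add(Rational(3, 2), Mul(Rational(1, 6), H))
v = Rational(1, 5) (v = Pow(5, -1) = Rational(1, 5) ≈ 0.20000)
Function('W')(h) = Add(3, Mul(5, h)) (Function('W')(h) = Add(0, Mul(-1, Add(Mul(-5, h), -3))) = Add(0, Mul(-1, Add(-3, Mul(-5, h)))) = Add(0, Add(3, Mul(5, h))) = Add(3, Mul(5, h)))
Mul(Function('W')(v), Function('F')(-7, S)) = Mul(Add(3, Mul(5, Rational(1, 5))), Add(Rational(3, 2), Mul(Rational(1, 6), -7))) = Mul(Add(3, 1), Add(Rational(3, 2), Rational(-7, 6))) = Mul(4, Rational(1, 3)) = Rational(4, 3)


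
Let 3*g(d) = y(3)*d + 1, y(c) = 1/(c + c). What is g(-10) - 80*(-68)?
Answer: 48958/9 ≈ 5439.8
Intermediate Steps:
y(c) = 1/(2*c)
g(d) = ⅓ + d/18 (g(d) = (((½)/3)*d + 1)/3 = (((½)*(⅓))*d + 1)/3 = (d/6 + 1)/3 = (1 + d/6)/3 = ⅓ + d/18)
g(-10) - 80*(-68) = (⅓ + (1/18)*(-10)) - 80*(-68) = (⅓ - 5/9) + 5440 = -2/9 + 5440 = 48958/9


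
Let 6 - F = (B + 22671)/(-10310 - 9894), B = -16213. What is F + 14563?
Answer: 147179267/10102 ≈ 14569.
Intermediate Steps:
F = 63841/10102 (F = 6 - (-16213 + 22671)/(-10310 - 9894) = 6 - 6458/(-20204) = 6 - 6458*(-1)/20204 = 6 - 1*(-3229/10102) = 6 + 3229/10102 = 63841/10102 ≈ 6.3196)
F + 14563 = 63841/10102 + 14563 = 147179267/10102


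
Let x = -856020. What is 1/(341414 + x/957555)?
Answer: 63837/21794788450 ≈ 2.9290e-6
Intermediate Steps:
1/(341414 + x/957555) = 1/(341414 - 856020/957555) = 1/(341414 - 856020*1/957555) = 1/(341414 - 57068/63837) = 1/(21794788450/63837) = 63837/21794788450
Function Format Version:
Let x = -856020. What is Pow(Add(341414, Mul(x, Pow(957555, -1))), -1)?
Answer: Rational(63837, 21794788450) ≈ 2.9290e-6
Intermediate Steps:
Pow(Add(341414, Mul(x, Pow(957555, -1))), -1) = Pow(Add(341414, Mul(-856020, Pow(957555, -1))), -1) = Pow(Add(341414, Mul(-856020, Rational(1, 957555))), -1) = Pow(Add(341414, Rational(-57068, 63837)), -1) = Pow(Rational(21794788450, 63837), -1) = Rational(63837, 21794788450)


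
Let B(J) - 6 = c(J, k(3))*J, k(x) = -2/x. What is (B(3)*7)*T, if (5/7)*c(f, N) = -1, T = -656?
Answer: -41328/5 ≈ -8265.6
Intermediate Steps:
c(f, N) = -7/5 (c(f, N) = (7/5)*(-1) = -7/5)
B(J) = 6 - 7*J/5
(B(3)*7)*T = ((6 - 7/5*3)*7)*(-656) = ((6 - 21/5)*7)*(-656) = ((9/5)*7)*(-656) = (63/5)*(-656) = -41328/5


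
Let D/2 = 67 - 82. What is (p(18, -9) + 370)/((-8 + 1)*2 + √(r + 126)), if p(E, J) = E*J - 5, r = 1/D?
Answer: -85260/2101 - 203*√113370/2101 ≈ -73.113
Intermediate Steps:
D = -30 (D = 2*(67 - 82) = 2*(-15) = -30)
r = -1/30 (r = 1/(-30) = -1/30 ≈ -0.033333)
p(E, J) = -5 + E*J
(p(18, -9) + 370)/((-8 + 1)*2 + √(r + 126)) = ((-5 + 18*(-9)) + 370)/((-8 + 1)*2 + √(-1/30 + 126)) = ((-5 - 162) + 370)/(-7*2 + √(3779/30)) = (-167 + 370)/(-14 + √113370/30) = 203/(-14 + √113370/30)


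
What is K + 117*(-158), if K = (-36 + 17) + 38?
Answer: -18467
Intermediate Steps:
K = 19 (K = -19 + 38 = 19)
K + 117*(-158) = 19 + 117*(-158) = 19 - 18486 = -18467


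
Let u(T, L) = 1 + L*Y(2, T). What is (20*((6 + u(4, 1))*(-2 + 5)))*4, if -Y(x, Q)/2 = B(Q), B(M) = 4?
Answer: -240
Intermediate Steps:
Y(x, Q) = -8 (Y(x, Q) = -2*4 = -8)
u(T, L) = 1 - 8*L (u(T, L) = 1 + L*(-8) = 1 - 8*L)
(20*((6 + u(4, 1))*(-2 + 5)))*4 = (20*((6 + (1 - 8*1))*(-2 + 5)))*4 = (20*((6 + (1 - 8))*3))*4 = (20*((6 - 7)*3))*4 = (20*(-1*3))*4 = (20*(-3))*4 = -60*4 = -240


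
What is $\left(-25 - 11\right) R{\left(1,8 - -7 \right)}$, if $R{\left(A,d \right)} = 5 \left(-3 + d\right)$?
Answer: $-2160$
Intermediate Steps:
$R{\left(A,d \right)} = -15 + 5 d$
$\left(-25 - 11\right) R{\left(1,8 - -7 \right)} = \left(-25 - 11\right) \left(-15 + 5 \left(8 - -7\right)\right) = - 36 \left(-15 + 5 \left(8 + 7\right)\right) = - 36 \left(-15 + 5 \cdot 15\right) = - 36 \left(-15 + 75\right) = \left(-36\right) 60 = -2160$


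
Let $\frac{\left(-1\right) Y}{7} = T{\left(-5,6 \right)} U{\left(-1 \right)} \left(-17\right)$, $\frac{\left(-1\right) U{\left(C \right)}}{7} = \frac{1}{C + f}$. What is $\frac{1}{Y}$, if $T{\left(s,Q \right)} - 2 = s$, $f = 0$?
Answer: $- \frac{1}{2499} \approx -0.00040016$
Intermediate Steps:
$T{\left(s,Q \right)} = 2 + s$
$U{\left(C \right)} = - \frac{7}{C}$ ($U{\left(C \right)} = - \frac{7}{C + 0} = - \frac{7}{C}$)
$Y = -2499$ ($Y = - 7 \left(2 - 5\right) \left(- \frac{7}{-1}\right) \left(-17\right) = - 7 - 3 \left(\left(-7\right) \left(-1\right)\right) \left(-17\right) = - 7 \left(-3\right) 7 \left(-17\right) = - 7 \left(\left(-21\right) \left(-17\right)\right) = \left(-7\right) 357 = -2499$)
$\frac{1}{Y} = \frac{1}{-2499} = - \frac{1}{2499}$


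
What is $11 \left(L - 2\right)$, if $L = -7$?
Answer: $-99$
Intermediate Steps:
$11 \left(L - 2\right) = 11 \left(-7 - 2\right) = 11 \left(-9\right) = -99$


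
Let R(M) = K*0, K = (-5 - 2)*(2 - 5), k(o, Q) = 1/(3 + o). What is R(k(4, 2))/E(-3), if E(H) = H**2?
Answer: 0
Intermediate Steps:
K = 21 (K = -7*(-3) = 21)
R(M) = 0 (R(M) = 21*0 = 0)
R(k(4, 2))/E(-3) = 0/((-3)**2) = 0/9 = 0*(1/9) = 0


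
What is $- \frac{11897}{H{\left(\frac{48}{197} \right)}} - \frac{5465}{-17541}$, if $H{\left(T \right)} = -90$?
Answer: $\frac{7747301}{58470} \approx 132.5$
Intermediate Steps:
$- \frac{11897}{H{\left(\frac{48}{197} \right)}} - \frac{5465}{-17541} = - \frac{11897}{-90} - \frac{5465}{-17541} = \left(-11897\right) \left(- \frac{1}{90}\right) - - \frac{5465}{17541} = \frac{11897}{90} + \frac{5465}{17541} = \frac{7747301}{58470}$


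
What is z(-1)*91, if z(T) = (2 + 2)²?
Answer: 1456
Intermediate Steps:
z(T) = 16 (z(T) = 4² = 16)
z(-1)*91 = 16*91 = 1456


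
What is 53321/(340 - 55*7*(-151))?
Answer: 53321/58475 ≈ 0.91186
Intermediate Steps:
53321/(340 - 55*7*(-151)) = 53321/(340 - 385*(-151)) = 53321/(340 + 58135) = 53321/58475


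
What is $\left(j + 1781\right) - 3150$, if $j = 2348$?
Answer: $979$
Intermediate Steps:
$\left(j + 1781\right) - 3150 = \left(2348 + 1781\right) - 3150 = 4129 - 3150 = 979$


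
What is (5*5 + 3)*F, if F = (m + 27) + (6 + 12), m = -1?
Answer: 1232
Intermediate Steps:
F = 44 (F = (-1 + 27) + (6 + 12) = 26 + 18 = 44)
(5*5 + 3)*F = (5*5 + 3)*44 = (25 + 3)*44 = 28*44 = 1232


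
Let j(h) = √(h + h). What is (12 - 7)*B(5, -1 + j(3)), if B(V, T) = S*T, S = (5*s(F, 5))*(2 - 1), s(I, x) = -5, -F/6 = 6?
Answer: 125 - 125*√6 ≈ -181.19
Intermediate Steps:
F = -36 (F = -6*6 = -36)
j(h) = √2*√h (j(h) = √(2*h) = √2*√h)
S = -25 (S = (5*(-5))*(2 - 1) = -25*1 = -25)
B(V, T) = -25*T
(12 - 7)*B(5, -1 + j(3)) = (12 - 7)*(-25*(-1 + √2*√3)) = 5*(-25*(-1 + √6)) = 5*(25 - 25*√6) = 125 - 125*√6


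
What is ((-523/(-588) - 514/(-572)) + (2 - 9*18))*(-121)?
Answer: 146334023/7644 ≈ 19144.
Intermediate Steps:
((-523/(-588) - 514/(-572)) + (2 - 9*18))*(-121) = ((-523*(-1/588) - 514*(-1/572)) + (2 - 162))*(-121) = ((523/588 + 257/286) - 160)*(-121) = (150347/84084 - 160)*(-121) = -13303093/84084*(-121) = 146334023/7644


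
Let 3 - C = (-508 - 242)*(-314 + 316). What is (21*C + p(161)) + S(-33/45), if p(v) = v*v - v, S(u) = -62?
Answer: 57261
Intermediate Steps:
C = 1503 (C = 3 - (-508 - 242)*(-314 + 316) = 3 - (-750)*2 = 3 - 1*(-1500) = 3 + 1500 = 1503)
p(v) = v**2 - v
(21*C + p(161)) + S(-33/45) = (21*1503 + 161*(-1 + 161)) - 62 = (31563 + 161*160) - 62 = (31563 + 25760) - 62 = 57323 - 62 = 57261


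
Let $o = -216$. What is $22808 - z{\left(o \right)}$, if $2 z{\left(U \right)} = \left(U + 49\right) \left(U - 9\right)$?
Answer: $\frac{8041}{2} \approx 4020.5$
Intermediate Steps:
$z{\left(U \right)} = \frac{\left(-9 + U\right) \left(49 + U\right)}{2}$ ($z{\left(U \right)} = \frac{\left(U + 49\right) \left(U - 9\right)}{2} = \frac{\left(49 + U\right) \left(-9 + U\right)}{2} = \frac{\left(-9 + U\right) \left(49 + U\right)}{2}$)
$22808 - z{\left(o \right)} = 22808 - \left(- \frac{441}{2} + \frac{\left(-216\right)^{2}}{2} + 20 \left(-216\right)\right) = 22808 - \left(- \frac{441}{2} + \frac{1}{2} \cdot 46656 - 4320\right) = 22808 - \left(- \frac{441}{2} + 23328 - 4320\right) = 22808 - \frac{37575}{2} = \frac{8041}{2}$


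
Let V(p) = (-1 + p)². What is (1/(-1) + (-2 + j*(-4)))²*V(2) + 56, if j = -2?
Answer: 81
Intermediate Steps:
(1/(-1) + (-2 + j*(-4)))²*V(2) + 56 = (1/(-1) + (-2 - 2*(-4)))²*(-1 + 2)² + 56 = (-1 + (-2 + 8))²*1² + 56 = (-1 + 6)²*1 + 56 = 5²*1 + 56 = 25*1 + 56 = 25 + 56 = 81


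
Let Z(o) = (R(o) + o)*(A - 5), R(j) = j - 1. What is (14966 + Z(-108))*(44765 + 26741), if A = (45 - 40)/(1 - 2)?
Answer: 1225326816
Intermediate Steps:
R(j) = -1 + j
A = -5 (A = 5/(-1) = 5*(-1) = -5)
Z(o) = 10 - 20*o (Z(o) = ((-1 + o) + o)*(-5 - 5) = (-1 + 2*o)*(-10) = 10 - 20*o)
(14966 + Z(-108))*(44765 + 26741) = (14966 + (10 - 20*(-108)))*(44765 + 26741) = (14966 + (10 + 2160))*71506 = (14966 + 2170)*71506 = 17136*71506 = 1225326816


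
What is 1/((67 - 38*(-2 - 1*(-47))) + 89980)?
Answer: 1/88337 ≈ 1.1320e-5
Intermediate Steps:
1/((67 - 38*(-2 - 1*(-47))) + 89980) = 1/((67 - 38*(-2 + 47)) + 89980) = 1/((67 - 38*45) + 89980) = 1/((67 - 1710) + 89980) = 1/(-1643 + 89980) = 1/88337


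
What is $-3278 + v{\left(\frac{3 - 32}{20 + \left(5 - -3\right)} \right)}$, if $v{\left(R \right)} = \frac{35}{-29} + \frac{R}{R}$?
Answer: $- \frac{95068}{29} \approx -3278.2$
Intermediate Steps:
$v{\left(R \right)} = - \frac{6}{29}$ ($v{\left(R \right)} = 35 \left(- \frac{1}{29}\right) + 1 = - \frac{35}{29} + 1 = - \frac{6}{29}$)
$-3278 + v{\left(\frac{3 - 32}{20 + \left(5 - -3\right)} \right)} = -3278 - \frac{6}{29} = - \frac{95068}{29}$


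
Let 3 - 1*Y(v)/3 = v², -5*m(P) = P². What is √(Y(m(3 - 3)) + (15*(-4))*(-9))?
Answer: 3*√61 ≈ 23.431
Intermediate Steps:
m(P) = -P²/5
Y(v) = 9 - 3*v²
√(Y(m(3 - 3)) + (15*(-4))*(-9)) = √((9 - 3*(3 - 3)⁴/25) + (15*(-4))*(-9)) = √((9 - 3*(-⅕*0²)²) - 60*(-9)) = √((9 - 3*(-⅕*0)²) + 540) = √((9 - 3*0²) + 540) = √((9 - 3*0) + 540) = √((9 + 0) + 540) = √(9 + 540) = √549 = 3*√61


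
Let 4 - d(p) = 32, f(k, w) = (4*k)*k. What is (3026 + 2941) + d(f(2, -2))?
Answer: 5939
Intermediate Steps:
f(k, w) = 4*k²
d(p) = -28 (d(p) = 4 - 1*32 = 4 - 32 = -28)
(3026 + 2941) + d(f(2, -2)) = (3026 + 2941) - 28 = 5967 - 28 = 5939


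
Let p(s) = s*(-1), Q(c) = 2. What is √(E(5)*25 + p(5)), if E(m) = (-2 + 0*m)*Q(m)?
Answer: I*√105 ≈ 10.247*I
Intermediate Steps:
p(s) = -s
E(m) = -4 (E(m) = (-2 + 0*m)*2 = (-2 + 0)*2 = -2*2 = -4)
√(E(5)*25 + p(5)) = √(-4*25 - 1*5) = √(-100 - 5) = √(-105) = I*√105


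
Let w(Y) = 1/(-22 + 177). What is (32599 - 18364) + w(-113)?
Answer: 2206426/155 ≈ 14235.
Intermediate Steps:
w(Y) = 1/155
(32599 - 18364) + w(-113) = (32599 - 18364) + 1/155 = 14235 + 1/155 = 2206426/155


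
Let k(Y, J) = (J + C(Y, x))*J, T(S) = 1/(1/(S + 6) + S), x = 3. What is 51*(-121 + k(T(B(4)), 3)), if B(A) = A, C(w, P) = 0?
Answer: -5712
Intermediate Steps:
T(S) = 1/(S + 1/(6 + S)) (T(S) = 1/(1/(6 + S) + S) = 1/(S + 1/(6 + S)))
k(Y, J) = J² (k(Y, J) = (J + 0)*J = J*J = J²)
51*(-121 + k(T(B(4)), 3)) = 51*(-121 + 3²) = 51*(-121 + 9) = 51*(-112) = -5712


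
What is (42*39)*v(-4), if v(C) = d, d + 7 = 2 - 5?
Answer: -16380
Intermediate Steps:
d = -10 (d = -7 + (2 - 5) = -7 - 3 = -10)
v(C) = -10
(42*39)*v(-4) = (42*39)*(-10) = 1638*(-10) = -16380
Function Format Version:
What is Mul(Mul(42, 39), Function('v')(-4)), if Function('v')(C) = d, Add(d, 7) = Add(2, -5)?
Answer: -16380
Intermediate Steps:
d = -10 (d = Add(-7, Add(2, -5)) = Add(-7, -3) = -10)
Function('v')(C) = -10
Mul(Mul(42, 39), Function('v')(-4)) = Mul(Mul(42, 39), -10) = Mul(1638, -10) = -16380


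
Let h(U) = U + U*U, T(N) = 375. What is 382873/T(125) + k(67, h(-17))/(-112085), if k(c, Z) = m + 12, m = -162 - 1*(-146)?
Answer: 8582864341/8406375 ≈ 1021.0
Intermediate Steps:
m = -16 (m = -162 + 146 = -16)
h(U) = U + U²
k(c, Z) = -4 (k(c, Z) = -16 + 12 = -4)
382873/T(125) + k(67, h(-17))/(-112085) = 382873/375 - 4/(-112085) = 382873*(1/375) - 4*(-1/112085) = 382873/375 + 4/112085 = 8582864341/8406375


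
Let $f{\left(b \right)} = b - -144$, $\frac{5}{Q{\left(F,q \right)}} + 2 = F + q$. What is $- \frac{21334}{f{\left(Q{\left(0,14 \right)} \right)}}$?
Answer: $- \frac{256008}{1733} \approx -147.73$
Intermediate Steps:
$Q{\left(F,q \right)} = \frac{5}{-2 + F + q}$ ($Q{\left(F,q \right)} = \frac{5}{-2 + \left(F + q\right)} = \frac{5}{-2 + F + q}$)
$f{\left(b \right)} = 144 + b$ ($f{\left(b \right)} = b + 144 = 144 + b$)
$- \frac{21334}{f{\left(Q{\left(0,14 \right)} \right)}} = - \frac{21334}{144 + \frac{5}{-2 + 0 + 14}} = - \frac{21334}{144 + \frac{5}{12}} = - \frac{21334}{\frac{1733}{12}} = \left(-21334\right) \frac{12}{1733} = - \frac{256008}{1733}$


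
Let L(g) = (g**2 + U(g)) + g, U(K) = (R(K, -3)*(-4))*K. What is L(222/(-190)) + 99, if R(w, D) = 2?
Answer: 979611/9025 ≈ 108.54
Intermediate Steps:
U(K) = -8*K (U(K) = (2*(-4))*K = -8*K)
L(g) = g**2 - 7*g (L(g) = (g**2 - 8*g) + g = g**2 - 7*g)
L(222/(-190)) + 99 = (222/(-190))*(-7 + 222/(-190)) + 99 = (222*(-1/190))*(-7 + 222*(-1/190)) + 99 = -111*(-7 - 111/95)/95 + 99 = -111/95*(-776/95) + 99 = 86136/9025 + 99 = 979611/9025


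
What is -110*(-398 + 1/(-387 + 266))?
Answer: 481590/11 ≈ 43781.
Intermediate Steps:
-110*(-398 + 1/(-387 + 266)) = -110*(-398 + 1/(-121)) = -110*(-398 - 1/121) = -110*(-48159/121) = 481590/11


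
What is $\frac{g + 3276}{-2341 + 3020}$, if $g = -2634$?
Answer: $\frac{642}{679} \approx 0.94551$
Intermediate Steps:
$\frac{g + 3276}{-2341 + 3020} = \frac{-2634 + 3276}{-2341 + 3020} = \frac{642}{679}$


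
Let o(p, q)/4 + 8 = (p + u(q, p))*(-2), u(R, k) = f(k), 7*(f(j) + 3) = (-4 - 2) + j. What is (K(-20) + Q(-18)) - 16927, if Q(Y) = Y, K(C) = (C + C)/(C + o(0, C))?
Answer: -626895/37 ≈ -16943.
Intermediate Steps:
f(j) = -27/7 + j/7 (f(j) = -3 + ((-4 - 2) + j)/7 = -3 + (-6 + j)/7 = -3 + (-6/7 + j/7) = -27/7 + j/7)
u(R, k) = -27/7 + k/7
o(p, q) = -8/7 - 64*p/7 (o(p, q) = -32 + 4*((p + (-27/7 + p/7))*(-2)) = -32 + 4*((-27/7 + 8*p/7)*(-2)) = -32 + 4*(54/7 - 16*p/7) = -32 + (216/7 - 64*p/7) = -8/7 - 64*p/7)
K(C) = 2*C/(-8/7 + C) (K(C) = (C + C)/(C + (-8/7 - 64/7*0)) = (2*C)/(C + (-8/7 + 0)) = (2*C)/(C - 8/7) = (2*C)/(-8/7 + C) = 2*C/(-8/7 + C))
(K(-20) + Q(-18)) - 16927 = (14*(-20)/(-8 + 7*(-20)) - 18) - 16927 = (14*(-20)/(-8 - 140) - 18) - 16927 = (14*(-20)/(-148) - 18) - 16927 = (14*(-20)*(-1/148) - 18) - 16927 = (70/37 - 18) - 16927 = -596/37 - 16927 = -626895/37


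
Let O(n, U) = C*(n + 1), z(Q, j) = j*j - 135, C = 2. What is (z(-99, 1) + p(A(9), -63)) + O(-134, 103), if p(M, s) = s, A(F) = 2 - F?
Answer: -463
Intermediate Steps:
z(Q, j) = -135 + j**2 (z(Q, j) = j**2 - 135 = -135 + j**2)
O(n, U) = 2 + 2*n (O(n, U) = 2*(n + 1) = 2*(1 + n) = 2 + 2*n)
(z(-99, 1) + p(A(9), -63)) + O(-134, 103) = ((-135 + 1**2) - 63) + (2 + 2*(-134)) = ((-135 + 1) - 63) + (2 - 268) = (-134 - 63) - 266 = -197 - 266 = -463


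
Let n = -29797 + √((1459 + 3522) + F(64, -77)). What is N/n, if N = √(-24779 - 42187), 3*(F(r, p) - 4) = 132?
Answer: -29797*I*√66966/887856180 - I*√336772014/887856180 ≈ -0.0087054*I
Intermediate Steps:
F(r, p) = 48 (F(r, p) = 4 + (⅓)*132 = 4 + 44 = 48)
n = -29797 + √5029 (n = -29797 + √((1459 + 3522) + 48) = -29797 + √(4981 + 48) = -29797 + √5029 ≈ -29726.)
N = I*√66966 (N = √(-66966) = I*√66966 ≈ 258.78*I)
N/n = (I*√66966)/(-29797 + √5029) = I*√66966/(-29797 + √5029)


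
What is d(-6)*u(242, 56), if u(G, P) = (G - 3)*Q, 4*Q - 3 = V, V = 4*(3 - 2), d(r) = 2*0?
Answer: 0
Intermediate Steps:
d(r) = 0
V = 4 (V = 4*1 = 4)
Q = 7/4 (Q = ¾ + (¼)*4 = ¾ + 1 = 7/4 ≈ 1.7500)
u(G, P) = -21/4 + 7*G/4 (u(G, P) = (G - 3)*(7/4) = (-3 + G)*(7/4) = -21/4 + 7*G/4)
d(-6)*u(242, 56) = 0*(-21/4 + (7/4)*242) = 0*(-21/4 + 847/2) = 0*(1673/4) = 0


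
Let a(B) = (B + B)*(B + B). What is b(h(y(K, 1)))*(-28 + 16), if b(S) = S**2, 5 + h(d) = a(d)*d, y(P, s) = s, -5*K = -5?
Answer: -12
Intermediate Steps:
K = 1 (K = -1/5*(-5) = 1)
a(B) = 4*B**2 (a(B) = (2*B)*(2*B) = 4*B**2)
h(d) = -5 + 4*d**3 (h(d) = -5 + (4*d**2)*d = -5 + 4*d**3)
b(h(y(K, 1)))*(-28 + 16) = (-5 + 4*1**3)**2*(-28 + 16) = (-5 + 4*1)**2*(-12) = (-5 + 4)**2*(-12) = (-1)**2*(-12) = 1*(-12) = -12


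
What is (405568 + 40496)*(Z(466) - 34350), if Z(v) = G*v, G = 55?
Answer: -3889678080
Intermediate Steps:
Z(v) = 55*v
(405568 + 40496)*(Z(466) - 34350) = (405568 + 40496)*(55*466 - 34350) = 446064*(25630 - 34350) = 446064*(-8720) = -3889678080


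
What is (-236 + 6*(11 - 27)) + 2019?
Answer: 1687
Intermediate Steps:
(-236 + 6*(11 - 27)) + 2019 = (-236 + 6*(-16)) + 2019 = (-236 - 96) + 2019 = -332 + 2019 = 1687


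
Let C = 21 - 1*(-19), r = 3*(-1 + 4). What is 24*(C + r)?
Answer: 1176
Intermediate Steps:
r = 9 (r = 3*3 = 9)
C = 40 (C = 21 + 19 = 40)
24*(C + r) = 24*(40 + 9) = 24*49 = 1176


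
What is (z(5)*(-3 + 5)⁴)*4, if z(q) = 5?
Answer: 320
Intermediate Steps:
(z(5)*(-3 + 5)⁴)*4 = (5*(-3 + 5)⁴)*4 = (5*2⁴)*4 = (5*16)*4 = 80*4 = 320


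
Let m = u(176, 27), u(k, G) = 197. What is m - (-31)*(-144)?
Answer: -4267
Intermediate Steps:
m = 197
m - (-31)*(-144) = 197 - (-31)*(-144) = 197 - 1*4464 = 197 - 4464 = -4267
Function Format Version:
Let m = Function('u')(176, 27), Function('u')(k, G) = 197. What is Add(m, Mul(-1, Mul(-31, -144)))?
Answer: -4267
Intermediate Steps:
m = 197
Add(m, Mul(-1, Mul(-31, -144))) = Add(197, Mul(-1, Mul(-31, -144))) = Add(197, Mul(-1, 4464)) = Add(197, -4464) = -4267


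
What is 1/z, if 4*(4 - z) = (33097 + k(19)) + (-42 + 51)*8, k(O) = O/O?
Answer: -2/16577 ≈ -0.00012065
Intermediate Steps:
k(O) = 1
z = -16577/2 (z = 4 - ((33097 + 1) + (-42 + 51)*8)/4 = 4 - (33098 + 9*8)/4 = 4 - (33098 + 72)/4 = 4 - 1/4*33170 = 4 - 16585/2 = -16577/2 ≈ -8288.5)
1/z = 1/(-16577/2) = -2/16577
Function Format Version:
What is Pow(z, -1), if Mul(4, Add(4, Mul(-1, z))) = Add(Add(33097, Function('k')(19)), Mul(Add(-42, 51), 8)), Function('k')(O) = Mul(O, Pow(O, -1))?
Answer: Rational(-2, 16577) ≈ -0.00012065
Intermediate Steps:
Function('k')(O) = 1
z = Rational(-16577, 2) (z = Add(4, Mul(Rational(-1, 4), Add(Add(33097, 1), Mul(Add(-42, 51), 8)))) = Add(4, Mul(Rational(-1, 4), Add(33098, Mul(9, 8)))) = Add(4, Mul(Rational(-1, 4), Add(33098, 72))) = Add(4, Mul(Rational(-1, 4), 33170)) = Add(4, Rational(-16585, 2)) = Rational(-16577, 2) ≈ -8288.5)
Pow(z, -1) = Pow(Rational(-16577, 2), -1) = Rational(-2, 16577)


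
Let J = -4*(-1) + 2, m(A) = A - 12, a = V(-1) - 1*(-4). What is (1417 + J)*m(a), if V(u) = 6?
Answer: -2846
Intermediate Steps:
a = 10 (a = 6 - 1*(-4) = 6 + 4 = 10)
m(A) = -12 + A
J = 6 (J = 4 + 2 = 6)
(1417 + J)*m(a) = (1417 + 6)*(-12 + 10) = 1423*(-2) = -2846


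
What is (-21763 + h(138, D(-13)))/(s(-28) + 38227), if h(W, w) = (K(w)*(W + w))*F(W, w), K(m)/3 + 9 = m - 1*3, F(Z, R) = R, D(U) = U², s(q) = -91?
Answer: 12207565/19068 ≈ 640.21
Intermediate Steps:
K(m) = -36 + 3*m (K(m) = -27 + 3*(m - 1*3) = -27 + 3*(m - 3) = -27 + 3*(-3 + m) = -27 + (-9 + 3*m) = -36 + 3*m)
h(W, w) = w*(-36 + 3*w)*(W + w) (h(W, w) = ((-36 + 3*w)*(W + w))*w = w*(-36 + 3*w)*(W + w))
(-21763 + h(138, D(-13)))/(s(-28) + 38227) = (-21763 + 3*(-13)²*(-12 + (-13)²)*(138 + (-13)²))/(-91 + 38227) = (-21763 + 3*169*(-12 + 169)*(138 + 169))/38136 = (-21763 + 3*169*157*307)*(1/38136) = (-21763 + 24436893)*(1/38136) = 24415130*(1/38136) = 12207565/19068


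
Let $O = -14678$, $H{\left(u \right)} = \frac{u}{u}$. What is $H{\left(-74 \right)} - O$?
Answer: $14679$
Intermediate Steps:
$H{\left(u \right)} = 1$
$H{\left(-74 \right)} - O = 1 - -14678 = 1 + 14678 = 14679$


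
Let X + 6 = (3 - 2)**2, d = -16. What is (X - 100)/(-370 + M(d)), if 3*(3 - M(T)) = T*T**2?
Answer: -63/599 ≈ -0.10518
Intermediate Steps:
M(T) = 3 - T**3/3 (M(T) = 3 - T*T**2/3 = 3 - T**3/3)
X = -5 (X = -6 + (3 - 2)**2 = -6 + 1**2 = -6 + 1 = -5)
(X - 100)/(-370 + M(d)) = (-5 - 100)/(-370 + (3 - 1/3*(-16)**3)) = -105/(-370 + (3 - 1/3*(-4096))) = -105/(-370 + (3 + 4096/3)) = -105/(-370 + 4105/3) = -105/2995/3 = -105*3/2995 = -63/599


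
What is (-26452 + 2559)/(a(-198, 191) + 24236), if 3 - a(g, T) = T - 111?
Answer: -23893/24159 ≈ -0.98899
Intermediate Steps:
a(g, T) = 114 - T (a(g, T) = 3 - (T - 111) = 3 - (-111 + T) = 3 + (111 - T) = 114 - T)
(-26452 + 2559)/(a(-198, 191) + 24236) = (-26452 + 2559)/((114 - 1*191) + 24236) = -23893/((114 - 191) + 24236) = -23893/(-77 + 24236) = -23893/24159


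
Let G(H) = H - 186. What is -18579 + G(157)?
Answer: -18608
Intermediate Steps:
G(H) = -186 + H
-18579 + G(157) = -18579 + (-186 + 157) = -18579 - 29 = -18608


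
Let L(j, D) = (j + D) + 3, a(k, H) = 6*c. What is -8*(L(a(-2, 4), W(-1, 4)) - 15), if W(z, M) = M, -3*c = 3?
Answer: 112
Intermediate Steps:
c = -1 (c = -⅓*3 = -1)
a(k, H) = -6 (a(k, H) = 6*(-1) = -6)
L(j, D) = 3 + D + j (L(j, D) = (D + j) + 3 = 3 + D + j)
-8*(L(a(-2, 4), W(-1, 4)) - 15) = -8*((3 + 4 - 6) - 15) = -8*(1 - 15) = -8*(-14) = 112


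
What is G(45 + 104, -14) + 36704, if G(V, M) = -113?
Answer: 36591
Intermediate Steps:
G(45 + 104, -14) + 36704 = -113 + 36704 = 36591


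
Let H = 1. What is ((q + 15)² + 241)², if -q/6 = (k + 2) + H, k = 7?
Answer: 5134756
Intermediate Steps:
q = -60 (q = -6*((7 + 2) + 1) = -6*(9 + 1) = -6*10 = -60)
((q + 15)² + 241)² = ((-60 + 15)² + 241)² = ((-45)² + 241)² = (2025 + 241)² = 2266² = 5134756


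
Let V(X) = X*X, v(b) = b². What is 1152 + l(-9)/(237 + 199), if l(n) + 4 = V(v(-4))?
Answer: 125631/109 ≈ 1152.6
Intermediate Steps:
V(X) = X²
l(n) = 252 (l(n) = -4 + ((-4)²)² = -4 + 16² = -4 + 256 = 252)
1152 + l(-9)/(237 + 199) = 1152 + 252/(237 + 199) = 1152 + 252/436 = 1152 + 252*(1/436) = 1152 + 63/109 = 125631/109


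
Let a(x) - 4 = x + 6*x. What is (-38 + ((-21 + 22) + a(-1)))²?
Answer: 1600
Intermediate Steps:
a(x) = 4 + 7*x (a(x) = 4 + (x + 6*x) = 4 + 7*x)
(-38 + ((-21 + 22) + a(-1)))² = (-38 + ((-21 + 22) + (4 + 7*(-1))))² = (-38 + (1 + (4 - 7)))² = (-38 + (1 - 3))² = (-38 - 2)² = (-40)² = 1600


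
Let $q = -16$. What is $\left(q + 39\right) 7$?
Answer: $161$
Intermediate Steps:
$\left(q + 39\right) 7 = \left(-16 + 39\right) 7 = 23 \cdot 7 = 161$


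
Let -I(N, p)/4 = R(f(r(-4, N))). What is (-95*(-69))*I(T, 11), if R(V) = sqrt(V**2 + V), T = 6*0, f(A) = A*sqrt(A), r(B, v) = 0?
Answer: 0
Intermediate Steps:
f(A) = A**(3/2)
T = 0
R(V) = sqrt(V + V**2)
I(N, p) = 0 (I(N, p) = -4*sqrt(0**(3/2)*(1 + 0**(3/2))) = -4*sqrt(0*(1 + 0)) = -4*sqrt(0*1) = -4*sqrt(0) = -4*0 = 0)
(-95*(-69))*I(T, 11) = -95*(-69)*0 = 6555*0 = 0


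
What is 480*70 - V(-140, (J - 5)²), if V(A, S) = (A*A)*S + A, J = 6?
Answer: 14140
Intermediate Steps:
V(A, S) = A + S*A² (V(A, S) = A²*S + A = S*A² + A = A + S*A²)
480*70 - V(-140, (J - 5)²) = 480*70 - (-140)*(1 - 140*(6 - 5)²) = 33600 - (-140)*(1 - 140*1²) = 33600 - (-140)*(1 - 140*1) = 33600 - (-140)*(1 - 140) = 33600 - (-140)*(-139) = 33600 - 1*19460 = 33600 - 19460 = 14140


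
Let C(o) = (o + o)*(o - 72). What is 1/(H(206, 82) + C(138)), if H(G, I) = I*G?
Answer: 1/35108 ≈ 2.8484e-5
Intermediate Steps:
C(o) = 2*o*(-72 + o) (C(o) = (2*o)*(-72 + o) = 2*o*(-72 + o))
H(G, I) = G*I
1/(H(206, 82) + C(138)) = 1/(206*82 + 2*138*(-72 + 138)) = 1/(16892 + 2*138*66) = 1/(16892 + 18216) = 1/35108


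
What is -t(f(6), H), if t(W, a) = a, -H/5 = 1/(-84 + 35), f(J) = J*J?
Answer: -5/49 ≈ -0.10204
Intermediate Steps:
f(J) = J²
H = 5/49 (H = -5/(-84 + 35) = -5/(-49) = -5*(-1/49) = 5/49 ≈ 0.10204)
-t(f(6), H) = -1*5/49 = -5/49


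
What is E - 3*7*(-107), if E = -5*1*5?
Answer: 2222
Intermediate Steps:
E = -25 (E = -5*5 = -25)
E - 3*7*(-107) = -25 - 3*7*(-107) = -25 - 21*(-107) = -25 + 2247 = 2222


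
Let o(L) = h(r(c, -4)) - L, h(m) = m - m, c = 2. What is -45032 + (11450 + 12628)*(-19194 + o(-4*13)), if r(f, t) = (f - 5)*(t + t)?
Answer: -460946108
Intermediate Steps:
r(f, t) = 2*t*(-5 + f) (r(f, t) = (-5 + f)*(2*t) = 2*t*(-5 + f))
h(m) = 0
o(L) = -L (o(L) = 0 - L = -L)
-45032 + (11450 + 12628)*(-19194 + o(-4*13)) = -45032 + (11450 + 12628)*(-19194 - (-4)*13) = -45032 + 24078*(-19194 - 1*(-52)) = -45032 + 24078*(-19194 + 52) = -45032 + 24078*(-19142) = -45032 - 460901076 = -460946108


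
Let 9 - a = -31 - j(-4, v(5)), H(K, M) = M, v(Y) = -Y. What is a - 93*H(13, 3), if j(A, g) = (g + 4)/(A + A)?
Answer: -1911/8 ≈ -238.88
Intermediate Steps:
j(A, g) = (4 + g)/(2*A) (j(A, g) = (4 + g)/((2*A)) = (4 + g)*(1/(2*A)) = (4 + g)/(2*A))
a = 321/8 (a = 9 - (-31 - (4 - 1*5)/(2*(-4))) = 9 - (-31 - (-1)*(4 - 5)/(2*4)) = 9 - (-31 - (-1)*(-1)/(2*4)) = 9 - (-31 - 1*⅛) = 9 - (-31 - ⅛) = 9 - 1*(-249/8) = 9 + 249/8 = 321/8 ≈ 40.125)
a - 93*H(13, 3) = 321/8 - 93*3 = 321/8 - 279 = -1911/8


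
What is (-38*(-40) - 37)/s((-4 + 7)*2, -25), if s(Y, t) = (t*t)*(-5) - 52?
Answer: -1483/3177 ≈ -0.46679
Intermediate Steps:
s(Y, t) = -52 - 5*t**2 (s(Y, t) = t**2*(-5) - 52 = -5*t**2 - 52 = -52 - 5*t**2)
(-38*(-40) - 37)/s((-4 + 7)*2, -25) = (-38*(-40) - 37)/(-52 - 5*(-25)**2) = (1520 - 37)/(-52 - 5*625) = 1483/(-52 - 3125) = 1483/(-3177) = 1483*(-1/3177) = -1483/3177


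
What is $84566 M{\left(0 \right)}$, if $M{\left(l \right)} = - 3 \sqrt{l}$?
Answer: $0$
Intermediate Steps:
$84566 M{\left(0 \right)} = 84566 \left(- 3 \sqrt{0}\right) = 84566 \left(\left(-3\right) 0\right) = 84566 \cdot 0 = 0$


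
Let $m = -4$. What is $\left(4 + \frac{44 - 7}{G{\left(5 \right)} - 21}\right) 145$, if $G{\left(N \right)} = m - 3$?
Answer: $\frac{10875}{28} \approx 388.39$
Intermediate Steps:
$G{\left(N \right)} = -7$ ($G{\left(N \right)} = -4 - 3 = -7$)
$\left(4 + \frac{44 - 7}{G{\left(5 \right)} - 21}\right) 145 = \left(4 + \frac{44 - 7}{-7 - 21}\right) 145 = \left(4 + \frac{37}{-28}\right) 145 = \left(4 + 37 \left(- \frac{1}{28}\right)\right) 145 = \left(4 - \frac{37}{28}\right) 145 = \frac{75}{28} \cdot 145 = \frac{10875}{28}$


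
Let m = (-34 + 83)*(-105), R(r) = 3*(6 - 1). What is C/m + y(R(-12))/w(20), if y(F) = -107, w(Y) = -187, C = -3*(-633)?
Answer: 65134/320705 ≈ 0.20310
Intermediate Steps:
C = 1899
R(r) = 15 (R(r) = 3*5 = 15)
m = -5145 (m = 49*(-105) = -5145)
C/m + y(R(-12))/w(20) = 1899/(-5145) - 107/(-187) = 1899*(-1/5145) - 107*(-1/187) = -633/1715 + 107/187 = 65134/320705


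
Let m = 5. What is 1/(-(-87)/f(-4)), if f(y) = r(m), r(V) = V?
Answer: 5/87 ≈ 0.057471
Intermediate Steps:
f(y) = 5
1/(-(-87)/f(-4)) = 1/(-(-87)/5) = 1/(-29*(-3/5)) = 1/(87/5) = 5/87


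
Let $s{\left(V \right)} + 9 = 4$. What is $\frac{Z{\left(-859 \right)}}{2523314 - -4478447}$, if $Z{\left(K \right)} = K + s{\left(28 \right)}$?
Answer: $- \frac{864}{7001761} \approx -0.0001234$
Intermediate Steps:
$s{\left(V \right)} = -5$ ($s{\left(V \right)} = -9 + 4 = -5$)
$Z{\left(K \right)} = -5 + K$ ($Z{\left(K \right)} = K - 5 = -5 + K$)
$\frac{Z{\left(-859 \right)}}{2523314 - -4478447} = \frac{-5 - 859}{2523314 - -4478447} = - \frac{864}{2523314 + 4478447} = - \frac{864}{7001761}$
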